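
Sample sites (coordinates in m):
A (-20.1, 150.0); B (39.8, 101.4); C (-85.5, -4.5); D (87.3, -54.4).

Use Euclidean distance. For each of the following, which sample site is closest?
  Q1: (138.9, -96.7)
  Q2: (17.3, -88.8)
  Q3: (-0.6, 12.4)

Q1 at (138.9, -96.7):
  A: √((-159.0)² + (246.7)²) = √(25281.000 + 60860.890) = 293.5 m
  B: √((-99.1)² + (198.1)²) = √(9820.810 + 39243.610) = 221.5 m
  C: √((-224.4)² + (92.2)²) = √(50355.360 + 8500.840) = 242.6 m
  D: √((-51.6)² + (42.3)²) = √(2662.560 + 1789.290) = 66.7 m
  → nearest: D (66.7 m)
Q2 at (17.3, -88.8):
  A: √((-37.4)² + (238.8)²) = √(1398.760 + 57025.440) = 241.7 m
  B: √((22.5)² + (190.2)²) = √(506.250 + 36176.040) = 191.5 m
  C: √((-102.8)² + (84.3)²) = √(10567.840 + 7106.490) = 132.9 m
  D: √((70.0)² + (34.4)²) = √(4900.000 + 1183.360) = 78.0 m
  → nearest: D (78.0 m)
Q3 at (-0.6, 12.4):
  A: √((-19.5)² + (137.6)²) = √(380.250 + 18933.760) = 139.0 m
  B: √((40.4)² + (89.0)²) = √(1632.160 + 7921.000) = 97.7 m
  C: √((-84.9)² + (-16.9)²) = √(7208.010 + 285.610) = 86.6 m
  D: √((87.9)² + (-66.8)²) = √(7726.410 + 4462.240) = 110.4 m
  → nearest: C (86.6 m)

Q1→D; Q2→D; Q3→C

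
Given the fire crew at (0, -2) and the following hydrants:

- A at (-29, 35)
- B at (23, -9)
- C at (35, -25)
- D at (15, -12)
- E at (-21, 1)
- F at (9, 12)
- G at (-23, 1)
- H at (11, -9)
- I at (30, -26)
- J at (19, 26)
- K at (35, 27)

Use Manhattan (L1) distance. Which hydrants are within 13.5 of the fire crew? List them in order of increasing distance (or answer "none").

none

Distances from (0, -2):
A: |-29| + |37| = 29 + 37 = 66
B: |23| + |-7| = 23 + 7 = 30
C: |35| + |-23| = 35 + 23 = 58
D: |15| + |-10| = 15 + 10 = 25
E: |-21| + |3| = 21 + 3 = 24
F: |9| + |14| = 9 + 14 = 23
G: |-23| + |3| = 23 + 3 = 26
H: |11| + |-7| = 11 + 7 = 18
I: |30| + |-24| = 30 + 24 = 54
J: |19| + |28| = 19 + 28 = 47
K: |35| + |29| = 35 + 29 = 64
Threshold 13.5: none within range.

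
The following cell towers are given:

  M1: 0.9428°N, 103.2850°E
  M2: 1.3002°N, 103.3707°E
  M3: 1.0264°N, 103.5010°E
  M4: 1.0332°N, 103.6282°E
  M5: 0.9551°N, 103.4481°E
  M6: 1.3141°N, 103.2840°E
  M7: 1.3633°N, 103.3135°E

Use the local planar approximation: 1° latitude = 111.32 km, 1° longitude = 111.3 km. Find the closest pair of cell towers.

M6 and M7

Pairwise distances:
M1–M2: √((0.3574·111.32)² + (0.0857·111.3)²) = √(1582.907335 + 90.981265) = 40.9132 km
M1–M3: √((0.0836·111.32)² + (0.2160·111.3)²) = √(86.608188 + 577.960065) = 25.7792 km
M1–M4: √((0.0904·111.32)² + (0.3432·111.3)²) = √(101.270570 + 1459.099427) = 39.5015 km
M1–M5: √((0.0123·111.32)² + (0.1631·111.3)²) = √(1.874807 + 329.532498) = 18.2046 km
M1–M6: √((0.3713·111.32)² + (-0.0010·111.3)²) = √(1708.426478 + 0.012388) = 41.3333 km
M1–M7: √((0.4205·111.32)² + (0.0285·111.3)²) = √(2191.181717 + 10.061901) = 46.9174 km
M2–M3: √((-0.2738·111.32)² + (0.1303·111.3)²) = √(928.994800 + 210.319316) = 33.7537 km
M2–M4: √((-0.2670·111.32)² + (0.2575·111.3)²) = √(883.423440 + 821.381270) = 41.2893 km
M2–M5: √((-0.3451·111.32)² + (0.0774·111.3)²) = √(1475.829931 + 74.211678) = 39.3706 km
M2–M6: √((0.0139·111.32)² + (-0.0867·111.3)²) = √(2.394286 + 93.116903) = 9.7730 km
M2–M7: √((0.0631·111.32)² + (-0.0572·111.3)²) = √(49.340678 + 40.530540) = 9.4800 km
M3–M4: √((0.0068·111.32)² + (0.1272·111.3)²) = √(0.573013 + 200.430842) = 14.1776 km
M3–M5: √((-0.0713·111.32)² + (-0.0529·111.3)²) = √(62.997810 + 34.665836) = 9.8825 km
M3–M6: √((0.2877·111.32)² + (-0.2170·111.3)²) = √(1025.713612 + 583.323934) = 40.1128 km
M3–M7: √((0.3369·111.32)² + (-0.1875·111.3)²) = √(1406.528114 + 435.504727) = 42.9189 km
M4–M5: √((-0.0781·111.32)² + (-0.1801·111.3)²) = √(75.587236 + 401.807237) = 21.8494 km
M4–M6: √((0.2809·111.32)² + (-0.3442·111.3)²) = √(977.799642 + 1467.614725) = 49.4511 km
M4–M7: √((0.3301·111.32)² + (-0.3147·111.3)²) = √(1350.322313 + 1226.828382) = 50.7656 km
M5–M6: √((0.3590·111.32)² + (-0.1641·111.3)²) = √(1597.111705 + 333.585750) = 43.9397 km
M5–M7: √((0.4082·111.32)² + (-0.1346·111.3)²) = √(2064.868486 + 224.429762) = 47.8466 km
M6–M7: √((0.0492·111.32)² + (0.0295·111.3)²) = √(29.996916 + 10.780387) = 6.3857 km
Closest pair: M6–M7 at 6.3857 km.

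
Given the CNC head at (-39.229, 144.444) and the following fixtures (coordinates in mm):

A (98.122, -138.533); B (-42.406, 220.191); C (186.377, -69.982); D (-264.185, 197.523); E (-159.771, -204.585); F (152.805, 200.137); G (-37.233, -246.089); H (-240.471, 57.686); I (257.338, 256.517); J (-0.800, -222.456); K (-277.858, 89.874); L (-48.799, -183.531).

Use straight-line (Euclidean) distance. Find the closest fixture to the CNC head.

B

Distances from (-39.229, 144.444):
A: √((137.351)² + (-282.977)²) = √(18865.29720 + 80075.98253) = 314.549 mm
B: √((-3.177)² + (75.747)²) = √(10.09333 + 5737.60801) = 75.814 mm
C: √((225.606)² + (-214.426)²) = √(50898.06724 + 45978.50948) = 311.250 mm
D: √((-224.956)² + (53.079)²) = √(50605.20194 + 2817.38024) = 231.133 mm
E: √((-120.542)² + (-349.029)²) = √(14530.37376 + 121821.24284) = 369.258 mm
F: √((192.034)² + (55.693)²) = √(36877.05716 + 3101.71025) = 199.947 mm
G: √((1.996)² + (-390.533)²) = √(3.98402 + 152516.02409) = 390.538 mm
H: √((-201.242)² + (-86.758)²) = √(40498.34256 + 7526.95056) = 219.147 mm
I: √((296.567)² + (112.073)²) = √(87951.98549 + 12560.35733) = 317.037 mm
J: √((38.429)² + (-366.900)²) = √(1476.78804 + 134615.61000) = 368.907 mm
K: √((-238.629)² + (-54.570)²) = √(56943.79964 + 2977.88490) = 244.789 mm
L: √((-9.570)² + (-327.975)²) = √(91.58490 + 107567.60063) = 328.115 mm
Minimum: B at 75.814 mm.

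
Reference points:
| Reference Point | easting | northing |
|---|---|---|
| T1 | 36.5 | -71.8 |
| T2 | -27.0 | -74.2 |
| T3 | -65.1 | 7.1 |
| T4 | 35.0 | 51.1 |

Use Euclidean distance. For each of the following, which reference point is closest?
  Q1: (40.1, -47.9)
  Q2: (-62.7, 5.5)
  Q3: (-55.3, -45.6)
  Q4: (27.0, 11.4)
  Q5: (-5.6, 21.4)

Q1→T1; Q2→T3; Q3→T2; Q4→T4; Q5→T4

Q1 at (40.1, -47.9):
  T1: 24.2
  T2: 72.1
  T3: 118.7
  T4: 99.1
  → nearest: T1 (24.2)
Q2 at (-62.7, 5.5):
  T1: 125.8
  T2: 87.3
  T3: 2.9
  T4: 107.8
  → nearest: T3 (2.9)
Q3 at (-55.3, -45.6):
  T1: 95.5
  T2: 40.2
  T3: 53.6
  T4: 132.3
  → nearest: T2 (40.2)
Q4 at (27.0, 11.4):
  T1: 83.7
  T2: 101.2
  T3: 92.2
  T4: 40.5
  → nearest: T4 (40.5)
Q5 at (-5.6, 21.4):
  T1: 102.3
  T2: 98.0
  T3: 61.2
  T4: 50.3
  → nearest: T4 (50.3)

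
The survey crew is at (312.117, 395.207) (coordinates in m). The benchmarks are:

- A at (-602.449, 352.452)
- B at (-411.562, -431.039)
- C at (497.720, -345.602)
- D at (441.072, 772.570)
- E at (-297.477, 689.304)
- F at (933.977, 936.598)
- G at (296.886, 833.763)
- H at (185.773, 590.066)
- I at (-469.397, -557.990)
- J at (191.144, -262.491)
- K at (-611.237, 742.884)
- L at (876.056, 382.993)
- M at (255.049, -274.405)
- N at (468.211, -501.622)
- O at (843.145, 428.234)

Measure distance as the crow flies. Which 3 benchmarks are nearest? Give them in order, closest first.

H, D, G

Distances from (312.117, 395.207):
A: √((-914.566)² + (-42.755)²) = √(836430.96836 + 1827.99002) = 915.565 m
B: √((-723.679)² + (-826.246)²) = √(523711.29504 + 682682.45252) = 1098.360 m
C: √((185.603)² + (-740.809)²) = √(34448.47361 + 548797.97448) = 763.706 m
D: √((128.955)² + (377.363)²) = √(16629.39202 + 142402.83377) = 398.788 m
E: √((-609.594)² + (294.097)²) = √(371604.84484 + 86493.04541) = 676.829 m
F: √((621.860)² + (541.391)²) = √(386709.85960 + 293104.21488) = 824.508 m
G: √((-15.231)² + (438.556)²) = √(231.98336 + 192331.36514) = 438.820 m
H: √((-126.344)² + (194.859)²) = √(15962.80634 + 37970.02988) = 232.234 m
I: √((-781.514)² + (-953.197)²) = √(610764.13220 + 908584.52081) = 1232.619 m
J: √((-120.973)² + (-657.698)²) = √(14634.46673 + 432566.65920) = 668.731 m
K: √((-923.354)² + (347.677)²) = √(852582.60932 + 120879.29633) = 986.642 m
L: √((563.939)² + (-12.214)²) = √(318027.19572 + 149.18180) = 564.071 m
M: √((-57.068)² + (-669.612)²) = √(3256.75662 + 448380.23054) = 672.039 m
N: √((156.094)² + (-896.829)²) = √(24365.33684 + 804302.25524) = 910.312 m
O: √((531.028)² + (33.027)²) = √(281990.73678 + 1090.78273) = 532.054 m
Sorted: H (232.234 m) < D (398.788 m) < G (438.820 m) < O (532.054 m) < L (564.071 m) < …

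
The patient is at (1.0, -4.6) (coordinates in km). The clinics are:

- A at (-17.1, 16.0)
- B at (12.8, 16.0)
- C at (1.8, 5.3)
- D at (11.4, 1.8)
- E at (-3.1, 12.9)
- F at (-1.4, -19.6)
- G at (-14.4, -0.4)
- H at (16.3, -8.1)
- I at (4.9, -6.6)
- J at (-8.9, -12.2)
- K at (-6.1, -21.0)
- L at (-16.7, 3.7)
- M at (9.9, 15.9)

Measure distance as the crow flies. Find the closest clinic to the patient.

Distances from (1.0, -4.6):
A: √((-18.1)² + (20.6)²) = √(327.610 + 424.360) = 27.4 km
B: √((11.8)² + (20.6)²) = √(139.240 + 424.360) = 23.7 km
C: √((0.8)² + (9.9)²) = √(0.640 + 98.010) = 9.9 km
D: √((10.4)² + (6.4)²) = √(108.160 + 40.960) = 12.2 km
E: √((-4.1)² + (17.5)²) = √(16.810 + 306.250) = 18.0 km
F: √((-2.4)² + (-15.0)²) = √(5.760 + 225.000) = 15.2 km
G: √((-15.4)² + (4.2)²) = √(237.160 + 17.640) = 16.0 km
H: √((15.3)² + (-3.5)²) = √(234.090 + 12.250) = 15.7 km
I: √((3.9)² + (-2.0)²) = √(15.210 + 4.000) = 4.4 km
J: √((-9.9)² + (-7.6)²) = √(98.010 + 57.760) = 12.5 km
K: √((-7.1)² + (-16.4)²) = √(50.410 + 268.960) = 17.9 km
L: √((-17.7)² + (8.3)²) = √(313.290 + 68.890) = 19.5 km
M: √((8.9)² + (20.5)²) = √(79.210 + 420.250) = 22.3 km
Minimum: I at 4.4 km.

I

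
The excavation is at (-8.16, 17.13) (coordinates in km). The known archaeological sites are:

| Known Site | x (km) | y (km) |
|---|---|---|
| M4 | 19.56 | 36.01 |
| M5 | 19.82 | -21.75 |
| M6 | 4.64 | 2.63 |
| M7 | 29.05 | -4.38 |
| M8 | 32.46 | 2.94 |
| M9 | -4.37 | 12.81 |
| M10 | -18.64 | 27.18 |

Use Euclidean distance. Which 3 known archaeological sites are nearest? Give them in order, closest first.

M9, M10, M6

Distances from (-8.16, 17.13):
M4: 33.54 km
M5: 47.90 km
M6: 19.34 km
M7: 42.98 km
M8: 43.03 km
M9: 5.75 km
M10: 14.52 km
Sorted: M9 (5.75 km) < M10 (14.52 km) < M6 (19.34 km) < M4 (33.54 km) < M7 (42.98 km) < …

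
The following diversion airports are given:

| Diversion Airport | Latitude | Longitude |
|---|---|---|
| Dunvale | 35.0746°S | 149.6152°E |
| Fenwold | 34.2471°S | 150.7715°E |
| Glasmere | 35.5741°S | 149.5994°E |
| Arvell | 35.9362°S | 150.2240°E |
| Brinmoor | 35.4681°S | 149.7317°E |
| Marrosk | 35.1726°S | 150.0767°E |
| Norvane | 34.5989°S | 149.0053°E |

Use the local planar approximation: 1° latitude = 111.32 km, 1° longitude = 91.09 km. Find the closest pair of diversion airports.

Pairwise distances:
Glasmere–Brinmoor: √((0.1060·111.32)² + (0.1323·91.09)²) = √(139.238112 + 145.231590) = 16.8662 km
Dunvale–Marrosk: √((-0.0980·111.32)² + (0.4615·91.09)²) = √(119.014136 + 1767.196387) = 43.4305 km
Dunvale–Brinmoor: √((-0.3935·111.32)² + (0.1165·91.09)²) = √(1918.827212 + 112.614226) = 45.0715 km
Brinmoor–Marrosk: √((0.2955·111.32)² + (0.3450·91.09)²) = √(1082.084972 + 987.596619) = 45.4938 km
Dunvale–Glasmere: √((-0.4995·111.32)² + (-0.0158·91.09)²) = √(3091.842627 + 2.071360) = 55.6230 km
Glasmere–Marrosk: √((0.4015·111.32)² + (0.4773·91.09)²) = √(1997.641237 + 1890.271876) = 62.3531 km
Arvell–Brinmoor: √((0.4681·111.32)² + (-0.4923·91.09)²) = √(2715.336625 + 2010.949089) = 68.7480 km
Glasmere–Arvell: √((-0.3621·111.32)² + (0.6246·91.09)²) = √(1624.813224 + 3237.019860) = 69.7268 km
Dunvale–Norvane: √((0.4757·111.32)² + (-0.6099·91.09)²) = √(2804.223976 + 3086.445914) = 76.7507 km
Arvell–Marrosk: √((0.7636·111.32)² + (-0.1473·91.09)²) = √(7225.671856 + 180.030836) = 86.0564 km
Dunvale–Arvell: √((-0.8616·111.32)² + (0.6088·91.09)²) = √(9199.363419 + 3075.322684) = 110.7912 km
Marrosk–Norvane: √((0.5737·111.32)² + (-1.0714·91.09)²) = √(4078.646771 + 9524.554873) = 116.6328 km
Brinmoor–Norvane: √((0.8692·111.32)² + (-0.7264·91.09)²) = √(9362.370651 + 4378.174581) = 117.2201 km
Fenwold–Marrosk: √((-0.9255·111.32)² + (-0.6948·91.09)²) = √(10614.492671 + 4005.539545) = 120.9133 km
Glasmere–Norvane: √((0.9752·111.32)² + (-0.5941·91.09)²) = √(11785.113800 + 2928.603040) = 121.3001 km
Dunvale–Fenwold: √((0.8275·111.32)² + (1.1563·91.09)²) = √(8485.596959 + 11093.854239) = 139.9266 km
Fenwold–Norvane: √((-0.3518·111.32)² + (-1.7662·91.09)²) = √(1533.691694 + 25883.390528) = 165.5810 km
Fenwold–Brinmoor: √((-1.2210·111.32)² + (-1.0398·91.09)²) = √(18474.713968 + 8971.003587) = 165.6675 km
Fenwold–Glasmere: √((-1.3270·111.32)² + (-1.1721·91.09)²) = √(21821.682924 + 11399.104527) = 182.2657 km
Arvell–Norvane: √((1.3373·111.32)² + (-1.2187·91.09)²) = √(22161.751690 + 12323.527156) = 185.7021 km
Fenwold–Arvell: √((-1.6891·111.32)² + (-0.5475·91.09)²) = √(35355.511049 + 2487.193942) = 194.5320 km
Closest pair: Glasmere–Brinmoor at 16.8662 km.

Glasmere and Brinmoor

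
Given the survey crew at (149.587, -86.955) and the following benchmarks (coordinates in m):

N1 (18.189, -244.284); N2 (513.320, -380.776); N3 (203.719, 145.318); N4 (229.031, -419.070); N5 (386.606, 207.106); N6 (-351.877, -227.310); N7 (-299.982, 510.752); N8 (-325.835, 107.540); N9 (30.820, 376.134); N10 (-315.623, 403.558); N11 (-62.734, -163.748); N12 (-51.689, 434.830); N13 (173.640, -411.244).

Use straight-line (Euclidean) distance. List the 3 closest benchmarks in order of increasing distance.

Distances from (149.587, -86.955):
N1: 204.983 m
N2: 467.582 m
N3: 238.497 m
N4: 341.485 m
N5: 377.690 m
N6: 520.736 m
N7: 747.908 m
N8: 513.668 m
N9: 478.076 m
N10: 676.035 m
N11: 225.782 m
N12: 559.260 m
N13: 325.180 m
Sorted: N1 (204.983 m) < N11 (225.782 m) < N3 (238.497 m) < N13 (325.180 m) < N4 (341.485 m) < …

N1, N11, N3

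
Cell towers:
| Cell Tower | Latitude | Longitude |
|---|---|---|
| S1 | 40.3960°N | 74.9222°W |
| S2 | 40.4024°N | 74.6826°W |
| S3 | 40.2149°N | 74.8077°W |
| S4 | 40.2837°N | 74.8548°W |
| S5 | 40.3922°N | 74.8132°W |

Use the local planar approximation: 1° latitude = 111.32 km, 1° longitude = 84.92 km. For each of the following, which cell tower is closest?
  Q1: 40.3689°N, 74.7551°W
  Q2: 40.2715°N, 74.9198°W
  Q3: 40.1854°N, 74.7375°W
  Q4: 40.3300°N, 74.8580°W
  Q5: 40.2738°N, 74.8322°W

Q1 at 40.3689°N, 74.7551°W:
  S1: 14.5073 km
  S2: 7.1981 km
  S3: 17.7157 km
  S4: 12.7137 km
  S5: 5.5741 km
  → nearest: S5 (5.5741 km)
Q2 at 40.2715°N, 74.9198°W:
  S1: 13.8608 km
  S2: 24.8612 km
  S3: 11.4158 km
  S4: 5.6844 km
  S5: 16.2013 km
  → nearest: S4 (5.6844 km)
Q3 at 40.1854°N, 74.7375°W:
  S1: 28.2069 km
  S2: 24.6022 km
  S3: 6.8061 km
  S4: 14.7976 km
  S5: 23.9017 km
  → nearest: S3 (6.8061 km)
Q4 at 40.3300°N, 74.8580°W:
  S1: 9.1489 km
  S2: 16.9357 km
  S3: 13.5062 km
  S4: 5.1613 km
  S5: 7.9004 km
  → nearest: S4 (5.1613 km)
Q5 at 40.2738°N, 74.8322°W:
  S1: 15.6033 km
  S2: 19.1398 km
  S3: 6.8789 km
  S4: 2.2131 km
  S5: 13.2787 km
  → nearest: S4 (2.2131 km)

Q1→S5; Q2→S4; Q3→S3; Q4→S4; Q5→S4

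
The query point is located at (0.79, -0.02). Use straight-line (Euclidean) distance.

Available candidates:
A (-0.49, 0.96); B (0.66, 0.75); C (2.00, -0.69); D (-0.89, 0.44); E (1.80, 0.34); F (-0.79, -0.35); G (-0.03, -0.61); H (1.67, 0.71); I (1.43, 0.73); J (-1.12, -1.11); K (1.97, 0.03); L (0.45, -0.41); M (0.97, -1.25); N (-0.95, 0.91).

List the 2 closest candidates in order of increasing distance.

L, B

Distances from (0.79, -0.02):
A: √((-1.28)² + (0.98)²) = √(1.63840 + 0.96040) = 1.612
B: √((-0.13)² + (0.77)²) = √(0.01690 + 0.59290) = 0.781
C: √((1.21)² + (-0.67)²) = √(1.46410 + 0.44890) = 1.383
D: √((-1.68)² + (0.46)²) = √(2.82240 + 0.21160) = 1.742
E: √((1.01)² + (0.36)²) = √(1.02010 + 0.12960) = 1.072
F: √((-1.58)² + (-0.33)²) = √(2.49640 + 0.10890) = 1.614
G: √((-0.82)² + (-0.59)²) = √(0.67240 + 0.34810) = 1.010
H: √((0.88)² + (0.73)²) = √(0.77440 + 0.53290) = 1.143
I: √((0.64)² + (0.75)²) = √(0.40960 + 0.56250) = 0.986
J: √((-1.91)² + (-1.09)²) = √(3.64810 + 1.18810) = 2.199
K: √((1.18)² + (0.05)²) = √(1.39240 + 0.00250) = 1.181
L: √((-0.34)² + (-0.39)²) = √(0.11560 + 0.15210) = 0.517
M: √((0.18)² + (-1.23)²) = √(0.03240 + 1.51290) = 1.243
N: √((-1.74)² + (0.93)²) = √(3.02760 + 0.86490) = 1.973
Sorted: L (0.517) < B (0.781) < I (0.986) < G (1.010) < …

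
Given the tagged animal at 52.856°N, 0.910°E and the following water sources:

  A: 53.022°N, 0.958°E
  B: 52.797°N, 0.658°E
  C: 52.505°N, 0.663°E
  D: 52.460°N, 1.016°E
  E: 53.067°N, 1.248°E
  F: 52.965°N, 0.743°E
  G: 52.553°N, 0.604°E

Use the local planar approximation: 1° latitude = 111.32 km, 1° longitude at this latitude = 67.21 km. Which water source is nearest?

F

Distances from 52.856°N, 0.910°E:
A: 18.759 km
B: 18.166 km
C: 42.454 km
D: 44.655 km
E: 32.677 km
F: 16.529 km
G: 39.505 km
Minimum: F at 16.529 km.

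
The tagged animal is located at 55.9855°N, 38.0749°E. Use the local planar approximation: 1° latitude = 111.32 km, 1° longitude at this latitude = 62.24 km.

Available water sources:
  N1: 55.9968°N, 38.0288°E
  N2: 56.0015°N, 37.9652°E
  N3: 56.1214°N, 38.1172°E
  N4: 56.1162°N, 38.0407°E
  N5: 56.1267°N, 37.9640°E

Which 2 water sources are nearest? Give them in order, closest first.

Distances from 55.9855°N, 38.0749°E:
N1: √((0.0113·111.32)² + (-0.0461·62.24)²) = √(1.582353 + 8.232676) = 3.1329 km
N2: √((0.0160·111.32)² + (-0.1097·62.24)²) = √(3.172388 + 46.617870) = 7.0562 km
N3: √((0.1359·111.32)² + (0.0423·62.24)²) = √(228.868123 + 6.931383) = 15.3558 km
N4: √((0.1307·111.32)² + (-0.0342·62.24)²) = √(211.688649 + 4.530972) = 14.7044 km
N5: √((0.1412·111.32)² + (-0.1109·62.24)²) = √(247.067596 + 47.643347) = 17.1671 km
Sorted: N1 (3.1329 km) < N2 (7.0562 km) < N4 (14.7044 km) < N3 (15.3558 km) < …

N1, N2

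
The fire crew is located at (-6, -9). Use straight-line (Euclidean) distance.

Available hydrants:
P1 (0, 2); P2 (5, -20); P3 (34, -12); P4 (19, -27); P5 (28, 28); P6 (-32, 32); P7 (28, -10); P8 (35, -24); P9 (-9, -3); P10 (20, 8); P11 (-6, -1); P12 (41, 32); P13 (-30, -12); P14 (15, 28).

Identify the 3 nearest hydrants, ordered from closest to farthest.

Distances from (-6, -9):
P1: √((6)² + (11)²) = √(36.000 + 121.000) = 12.5
P2: √((11)² + (-11)²) = √(121.000 + 121.000) = 15.6
P3: √((40)² + (-3)²) = √(1600.000 + 9.000) = 40.1
P4: √((25)² + (-18)²) = √(625.000 + 324.000) = 30.8
P5: √((34)² + (37)²) = √(1156.000 + 1369.000) = 50.2
P6: √((-26)² + (41)²) = √(676.000 + 1681.000) = 48.5
P7: √((34)² + (-1)²) = √(1156.000 + 1.000) = 34.0
P8: √((41)² + (-15)²) = √(1681.000 + 225.000) = 43.7
P9: √((-3)² + (6)²) = √(9.000 + 36.000) = 6.7
P10: √((26)² + (17)²) = √(676.000 + 289.000) = 31.1
P11: √((0)² + (8)²) = √(0.000 + 64.000) = 8.0
P12: √((47)² + (41)²) = √(2209.000 + 1681.000) = 62.4
P13: √((-24)² + (-3)²) = √(576.000 + 9.000) = 24.2
P14: √((21)² + (37)²) = √(441.000 + 1369.000) = 42.5
Sorted: P9 (6.7) < P11 (8.0) < P1 (12.5) < P2 (15.6) < P13 (24.2) < …

P9, P11, P1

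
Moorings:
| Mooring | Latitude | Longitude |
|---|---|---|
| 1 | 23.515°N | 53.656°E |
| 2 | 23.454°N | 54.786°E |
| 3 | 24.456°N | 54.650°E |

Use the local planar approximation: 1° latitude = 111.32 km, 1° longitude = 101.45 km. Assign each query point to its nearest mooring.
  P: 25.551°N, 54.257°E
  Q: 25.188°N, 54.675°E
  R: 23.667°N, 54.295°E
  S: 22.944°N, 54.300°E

P at 25.551°N, 54.257°E:
  1: 234.705 km
  2: 239.528 km
  3: 128.250 km
  → nearest: 3 (128.250 km)
Q at 25.188°N, 54.675°E:
  1: 213.006 km
  2: 193.357 km
  3: 81.526 km
  → nearest: 3 (81.526 km)
R at 23.667°N, 54.295°E:
  1: 66.998 km
  2: 55.167 km
  3: 94.929 km
  → nearest: 2 (55.167 km)
S at 22.944°N, 54.300°E:
  1: 91.153 km
  2: 75.194 km
  3: 172.020 km
  → nearest: 2 (75.194 km)

P→3; Q→3; R→2; S→2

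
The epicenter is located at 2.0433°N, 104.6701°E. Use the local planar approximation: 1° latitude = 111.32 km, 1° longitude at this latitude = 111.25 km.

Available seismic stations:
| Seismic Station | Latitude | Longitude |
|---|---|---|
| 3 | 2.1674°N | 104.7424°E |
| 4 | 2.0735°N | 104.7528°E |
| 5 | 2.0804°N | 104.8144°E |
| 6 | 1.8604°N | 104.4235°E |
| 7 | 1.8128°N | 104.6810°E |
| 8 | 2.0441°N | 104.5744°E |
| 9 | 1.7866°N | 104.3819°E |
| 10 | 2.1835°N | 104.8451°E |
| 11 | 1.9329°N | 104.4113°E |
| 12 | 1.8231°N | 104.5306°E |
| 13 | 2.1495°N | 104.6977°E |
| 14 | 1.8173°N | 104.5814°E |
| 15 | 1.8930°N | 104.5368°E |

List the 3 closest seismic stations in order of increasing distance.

4, 8, 13

Distances from 2.0433°N, 104.6701°E:
3: √((0.1241·111.32)² + (0.0723·111.25)²) = √(190.849031 + 64.695881) = 15.9858 km
4: √((0.0302·111.32)² + (0.0827·111.25)²) = √(11.302130 + 84.646900) = 9.7954 km
5: √((0.0371·111.32)² + (0.1443·111.25)²) = √(17.056669 + 257.710849) = 16.5761 km
6: √((-0.1829·111.32)² + (-0.2466·111.25)²) = √(414.547028 + 752.638073) = 34.1641 km
7: √((-0.2305·111.32)² + (0.0109·111.25)²) = √(658.397624 + 1.470459) = 25.6879 km
8: √((0.0008·111.32)² + (-0.0957·111.25)²) = √(0.007931 + 113.350624) = 10.6470 km
9: √((-0.2567·111.32)² + (-0.2882·111.25)²) = √(816.578860 + 1027.987875) = 42.9484 km
10: √((0.1402·111.32)² + (0.1750·111.25)²) = √(243.580447 + 379.032227) = 24.9522 km
11: √((-0.1104·111.32)² + (-0.2588·111.25)²) = √(151.037414 + 828.950472) = 31.3048 km
12: √((-0.2202·111.32)² + (-0.1395·111.25)²) = √(600.870696 + 240.851000) = 29.0124 km
13: √((0.1062·111.32)² + (0.0276·111.25)²) = √(139.764035 + 9.427970) = 12.2144 km
14: √((-0.2260·111.32)² + (-0.0887·111.25)²) = √(632.941065 + 97.374957) = 27.0244 km
15: √((-0.1503·111.32)² + (-0.1333·111.25)²) = √(279.939612 + 219.917778) = 22.3575 km
Sorted: 4 (9.7954 km) < 8 (10.6470 km) < 13 (12.2144 km) < 3 (15.9858 km) < 5 (16.5761 km) < …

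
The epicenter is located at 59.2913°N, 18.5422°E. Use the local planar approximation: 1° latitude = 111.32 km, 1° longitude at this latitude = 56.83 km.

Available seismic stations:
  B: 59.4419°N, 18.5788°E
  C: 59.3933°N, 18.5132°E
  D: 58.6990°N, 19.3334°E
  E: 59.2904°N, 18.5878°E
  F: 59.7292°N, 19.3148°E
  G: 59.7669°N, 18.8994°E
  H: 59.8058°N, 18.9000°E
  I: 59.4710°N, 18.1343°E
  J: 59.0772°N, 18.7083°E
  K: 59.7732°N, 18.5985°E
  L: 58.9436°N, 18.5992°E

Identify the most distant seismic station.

D

Distances from 59.2913°N, 18.5422°E:
B: 16.8933 km
C: 11.4736 km
D: 79.8070 km
E: 2.5934 km
F: 65.6055 km
G: 56.7020 km
H: 60.7766 km
I: 30.6190 km
J: 25.6348 km
K: 53.7404 km
L: 38.8413 km
Maximum: D at 79.8070 km.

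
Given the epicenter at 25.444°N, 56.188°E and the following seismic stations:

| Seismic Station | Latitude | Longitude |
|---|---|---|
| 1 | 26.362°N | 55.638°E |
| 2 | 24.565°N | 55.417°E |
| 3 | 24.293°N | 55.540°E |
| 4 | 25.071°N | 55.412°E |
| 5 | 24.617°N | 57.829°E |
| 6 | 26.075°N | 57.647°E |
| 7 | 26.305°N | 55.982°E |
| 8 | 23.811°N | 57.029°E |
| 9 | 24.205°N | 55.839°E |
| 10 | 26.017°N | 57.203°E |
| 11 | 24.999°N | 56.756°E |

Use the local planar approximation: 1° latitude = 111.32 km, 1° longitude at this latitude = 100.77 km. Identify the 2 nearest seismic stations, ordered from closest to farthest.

11, 4

Distances from 25.444°N, 56.188°E:
1: √((0.918·111.32)² + (-0.550·100.77)²) = √(10443.15581 + 3071.76435) = 116.254 km
2: √((-0.879·111.32)² + (-0.771·100.77)²) = √(9574.67730 + 6036.30636) = 124.944 km
3: √((-1.151·111.32)² + (-0.648·100.77)²) = √(16417.12264 + 4263.95418) = 143.809 km
4: √((-0.373·111.32)² + (-0.776·100.77)²) = √(1724.10638 + 6114.85213) = 88.538 km
5: √((-0.827·111.32)² + (1.641·100.77)²) = √(8475.34556 + 27345.11028) = 189.263 km
6: √((0.631·111.32)² + (1.459·100.77)²) = √(4934.06781 + 21615.88897) = 162.942 km
7: √((0.861·111.32)² + (-0.206·100.77)²) = √(9186.55540 + 430.92030) = 98.069 km
8: √((-1.633·111.32)² + (0.841·100.77)²) = √(33045.98982 + 7182.15062) = 200.570 km
9: √((-1.239·111.32)² + (-0.349·100.77)²) = √(19023.43803 + 1236.83957) = 142.339 km
10: √((0.573·111.32)² + (1.015·100.77)²) = √(4068.69972 + 10461.51547) = 120.541 km
11: √((-0.445·111.32)² + (0.568·100.77)²) = √(2453.95400 + 3276.11538) = 75.697 km
Sorted: 11 (75.697 km) < 4 (88.538 km) < 7 (98.069 km) < 1 (116.254 km) < …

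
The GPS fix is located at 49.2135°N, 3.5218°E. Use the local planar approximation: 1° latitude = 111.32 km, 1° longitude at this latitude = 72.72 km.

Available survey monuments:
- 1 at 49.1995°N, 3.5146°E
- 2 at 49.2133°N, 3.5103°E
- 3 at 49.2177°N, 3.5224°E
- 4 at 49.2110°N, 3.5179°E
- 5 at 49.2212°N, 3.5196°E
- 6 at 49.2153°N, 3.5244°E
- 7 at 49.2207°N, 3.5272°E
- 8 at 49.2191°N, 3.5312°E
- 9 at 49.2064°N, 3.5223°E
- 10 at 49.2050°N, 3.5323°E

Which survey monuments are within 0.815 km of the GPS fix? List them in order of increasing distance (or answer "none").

Distances from 49.2135°N, 3.5218°E:
1: √((-0.0140·111.32)² + (-0.0072·72.72)²) = √(2.428860 + 0.274140) = 1.6441 km
2: √((-0.0002·111.32)² + (-0.0115·72.72)²) = √(0.000496 + 0.699364) = 0.8366 km
3: √((0.0042·111.32)² + (0.0006·72.72)²) = √(0.218597 + 0.001904) = 0.4696 km
4: √((-0.0025·111.32)² + (-0.0039·72.72)²) = √(0.077451 + 0.080433) = 0.3973 km
5: √((0.0077·111.32)² + (-0.0022·72.72)²) = √(0.734730 + 0.025595) = 0.8720 km
6: √((0.0018·111.32)² + (0.0026·72.72)²) = √(0.040151 + 0.035748) = 0.2755 km
7: √((0.0072·111.32)² + (0.0054·72.72)²) = √(0.642409 + 0.154204) = 0.8925 km
8: √((0.0056·111.32)² + (0.0094·72.72)²) = √(0.388618 + 0.467265) = 0.9251 km
9: √((-0.0071·111.32)² + (0.0005·72.72)²) = √(0.624688 + 0.001322) = 0.7912 km
10: √((-0.0085·111.32)² + (0.0105·72.72)²) = √(0.895332 + 0.583024) = 1.2159 km
Threshold 0.815 km: 6 (0.2755 km), 4 (0.3973 km), 3 (0.4696 km), 9 (0.7912 km) are within range.

6, 4, 3, 9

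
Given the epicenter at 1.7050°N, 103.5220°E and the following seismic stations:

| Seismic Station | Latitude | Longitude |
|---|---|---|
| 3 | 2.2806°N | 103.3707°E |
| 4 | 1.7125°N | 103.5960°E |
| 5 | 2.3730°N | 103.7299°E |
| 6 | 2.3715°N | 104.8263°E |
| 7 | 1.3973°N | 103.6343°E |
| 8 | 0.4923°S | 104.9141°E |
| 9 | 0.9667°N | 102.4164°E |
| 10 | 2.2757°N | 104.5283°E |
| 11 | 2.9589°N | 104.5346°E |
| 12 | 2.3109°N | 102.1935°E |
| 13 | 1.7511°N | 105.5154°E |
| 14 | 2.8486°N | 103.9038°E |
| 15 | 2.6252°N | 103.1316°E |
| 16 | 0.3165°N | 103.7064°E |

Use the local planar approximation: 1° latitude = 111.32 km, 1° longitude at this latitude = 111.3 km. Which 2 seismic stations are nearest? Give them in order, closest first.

4, 7

Distances from 1.7050°N, 103.5220°E:
3: √((0.5756·111.32)² + (-0.1513·111.3)²) = √(4105.707120 + 283.575159) = 66.2517 km
4: √((0.0075·111.32)² + (0.0740·111.3)²) = √(0.697058 + 67.834990) = 8.2784 km
5: √((0.6680·111.32)² + (0.2079·111.3)²) = √(5529.671350 + 535.425816) = 77.8787 km
6: √((0.6665·111.32)² + (1.3043·111.3)²) = √(5504.865379 + 21073.919523) = 163.0300 km
7: √((-0.3077·111.32)² + (0.1123·111.3)²) = √(1173.279244 + 156.224751) = 36.4624 km
8: √((-2.1973·111.32)² + (1.3921·111.3)²) = √(59830.840903 + 24006.629813) = 289.5470 km
9: √((-0.7383·111.32)² + (-1.1056·111.3)²) = √(6754.794361 + 15142.109719) = 147.9760 km
10: √((0.5707·111.32)² + (1.0063·111.3)²) = √(4036.102068 + 12544.266561) = 128.7648 km
11: √((1.2539·111.32)² + (1.0126·111.3)²) = √(19483.734373 + 12701.826458) = 179.4033 km
12: √((0.6059·111.32)² + (-1.3285·111.3)²) = √(4549.339003 + 21863.185830) = 162.5193 km
13: √((0.0461·111.32)² + (1.9934·111.3)²) = √(26.335905 + 49224.264592) = 221.9248 km
14: √((1.1436·111.32)² + (0.3818·111.3)²) = √(16206.703570 + 1805.768932) = 134.2106 km
15: √((0.9202·111.32)² + (-0.3904·111.3)²) = √(10493.270131 + 1888.034590) = 111.2713 km
16: √((-1.3885·111.32)² + (0.1844·111.3)²) = √(23891.210980 + 421.223083) = 155.9244 km
Sorted: 4 (8.2784 km) < 7 (36.4624 km) < 3 (66.2517 km) < 5 (77.8787 km) < …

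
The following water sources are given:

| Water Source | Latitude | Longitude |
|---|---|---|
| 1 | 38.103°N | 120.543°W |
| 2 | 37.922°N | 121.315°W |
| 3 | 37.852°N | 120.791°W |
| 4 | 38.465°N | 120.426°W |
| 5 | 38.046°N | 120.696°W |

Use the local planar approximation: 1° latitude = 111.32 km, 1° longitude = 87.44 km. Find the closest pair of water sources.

Pairwise distances:
1–2: 70.447 km
1–3: 35.369 km
1–4: 41.576 km
1–5: 14.807 km
2–3: 46.476 km
2–4: 98.470 km
2–5: 55.858 km
3–4: 75.334 km
3–5: 23.139 km
4–5: 52.278 km
Closest pair: 1–5 at 14.807 km.

1 and 5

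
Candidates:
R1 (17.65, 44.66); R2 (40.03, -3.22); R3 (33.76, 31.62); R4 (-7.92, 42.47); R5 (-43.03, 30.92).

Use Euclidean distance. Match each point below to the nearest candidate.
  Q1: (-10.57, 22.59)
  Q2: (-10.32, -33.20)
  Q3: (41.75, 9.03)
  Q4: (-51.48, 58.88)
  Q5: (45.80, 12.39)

Q1→R4; Q2→R2; Q3→R2; Q4→R5; Q5→R2

Q1 at (-10.57, 22.59):
  R1: 35.83
  R2: 56.80
  R3: 45.24
  R4: 20.06
  R5: 33.51
  → nearest: R4 (20.06)
Q2 at (-10.32, -33.20):
  R1: 82.73
  R2: 58.60
  R3: 78.39
  R4: 75.71
  R5: 71.98
  → nearest: R2 (58.60)
Q3 at (41.75, 9.03):
  R1: 43.02
  R2: 12.37
  R3: 23.96
  R4: 59.88
  R5: 87.56
  → nearest: R2 (12.37)
Q4 at (-51.48, 58.88):
  R1: 70.58
  R2: 110.59
  R3: 89.49
  R4: 46.55
  R5: 29.21
  → nearest: R5 (29.21)
Q5 at (45.80, 12.39):
  R1: 42.82
  R2: 16.64
  R3: 22.69
  R4: 61.57
  R5: 90.74
  → nearest: R2 (16.64)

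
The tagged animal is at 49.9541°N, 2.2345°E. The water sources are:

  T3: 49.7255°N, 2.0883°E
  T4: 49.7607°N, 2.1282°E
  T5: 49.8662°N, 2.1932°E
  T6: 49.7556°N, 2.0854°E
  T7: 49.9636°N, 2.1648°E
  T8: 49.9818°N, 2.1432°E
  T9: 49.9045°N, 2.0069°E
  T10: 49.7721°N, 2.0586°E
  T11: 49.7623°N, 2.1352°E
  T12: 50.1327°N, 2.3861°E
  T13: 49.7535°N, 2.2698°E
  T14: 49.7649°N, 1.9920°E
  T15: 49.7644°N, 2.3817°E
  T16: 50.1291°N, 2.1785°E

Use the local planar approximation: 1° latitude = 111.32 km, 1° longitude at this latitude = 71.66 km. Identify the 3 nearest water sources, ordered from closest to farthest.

Distances from 49.9541°N, 2.2345°E:
T3: 27.5200 km
T4: 22.8372 km
T5: 10.2228 km
T6: 24.5446 km
T7: 5.1054 km
T8: 7.2328 km
T9: 17.2191 km
T10: 23.8613 km
T11: 22.5057 km
T12: 22.6562 km
T13: 22.4736 km
T14: 27.3052 km
T15: 23.6053 km
T16: 19.8900 km
Sorted: T7 (5.1054 km) < T8 (7.2328 km) < T5 (10.2228 km) < T9 (17.2191 km) < T16 (19.8900 km) < …

T7, T8, T5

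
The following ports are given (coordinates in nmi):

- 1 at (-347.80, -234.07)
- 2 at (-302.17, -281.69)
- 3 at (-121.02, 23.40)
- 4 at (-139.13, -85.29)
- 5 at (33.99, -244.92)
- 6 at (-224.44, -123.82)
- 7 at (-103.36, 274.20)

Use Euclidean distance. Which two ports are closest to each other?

1 and 2

Pairwise distances:
1–2: 65.95 nmi
1–3: 343.10 nmi
1–4: 256.28 nmi
1–5: 381.94 nmi
1–6: 165.45 nmi
1–7: 563.99 nmi
2–3: 354.82 nmi
2–4: 255.25 nmi
2–5: 338.17 nmi
2–6: 175.97 nmi
2–7: 590.37 nmi
3–4: 110.19 nmi
3–5: 309.88 nmi
3–6: 179.92 nmi
3–7: 251.42 nmi
4–5: 235.48 nmi
4–6: 93.61 nmi
4–7: 361.27 nmi
5–6: 285.40 nmi
5–7: 536.98 nmi
6–7: 416.03 nmi
Closest pair: 1–2 at 65.95 nmi.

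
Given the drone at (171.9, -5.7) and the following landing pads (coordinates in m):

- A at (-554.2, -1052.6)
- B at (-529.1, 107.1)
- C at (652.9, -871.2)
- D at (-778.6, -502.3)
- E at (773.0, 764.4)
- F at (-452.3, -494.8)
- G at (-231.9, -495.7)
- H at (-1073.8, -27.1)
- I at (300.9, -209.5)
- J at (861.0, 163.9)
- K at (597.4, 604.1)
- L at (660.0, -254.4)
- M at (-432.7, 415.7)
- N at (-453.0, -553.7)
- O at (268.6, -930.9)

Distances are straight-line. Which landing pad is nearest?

I

Distances from (171.9, -5.7):
A: 1274.1 m
B: 710.0 m
C: 990.2 m
D: 1072.4 m
E: 976.9 m
F: 793.0 m
G: 634.9 m
H: 1245.9 m
I: 241.2 m
J: 709.7 m
K: 743.6 m
L: 547.8 m
M: 737.0 m
N: 831.1 m
O: 930.2 m
Minimum: I at 241.2 m.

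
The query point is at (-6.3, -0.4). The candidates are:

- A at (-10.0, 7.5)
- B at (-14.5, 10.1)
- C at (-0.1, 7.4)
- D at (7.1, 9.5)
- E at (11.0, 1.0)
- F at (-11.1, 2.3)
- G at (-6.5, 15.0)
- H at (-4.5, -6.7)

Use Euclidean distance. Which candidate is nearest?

Distances from (-6.3, -0.4):
A: √((-3.7)² + (7.9)²) = √(13.690 + 62.410) = 8.7
B: √((-8.2)² + (10.5)²) = √(67.240 + 110.250) = 13.3
C: √((6.2)² + (7.8)²) = √(38.440 + 60.840) = 10.0
D: √((13.4)² + (9.9)²) = √(179.560 + 98.010) = 16.7
E: √((17.3)² + (1.4)²) = √(299.290 + 1.960) = 17.4
F: √((-4.8)² + (2.7)²) = √(23.040 + 7.290) = 5.5
G: √((-0.2)² + (15.4)²) = √(0.040 + 237.160) = 15.4
H: √((1.8)² + (-6.3)²) = √(3.240 + 39.690) = 6.6
Minimum: F at 5.5.

F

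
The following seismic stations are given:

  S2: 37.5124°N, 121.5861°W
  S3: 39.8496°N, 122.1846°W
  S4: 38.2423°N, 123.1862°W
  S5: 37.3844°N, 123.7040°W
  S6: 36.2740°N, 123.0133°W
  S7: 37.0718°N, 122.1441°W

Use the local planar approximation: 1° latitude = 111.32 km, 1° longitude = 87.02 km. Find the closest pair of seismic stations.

S2 and S7

Pairwise distances:
S2–S3: √((2.3372·111.32)² + (-0.5985·87.02)²) = √(67692.125446 + 2712.479517) = 265.3387 km
S2–S4: √((0.7299·111.32)² + (-1.6001·87.02)²) = √(6601.963556 + 19387.973093) = 161.2139 km
S2–S5: √((-0.1280·111.32)² + (-2.1179·87.02)²) = √(203.032861 + 33966.363939) = 184.8497 km
S2–S6: √((-1.2384·111.32)² + (-1.4272·87.02)²) = √(19005.017857 + 15424.384115) = 185.5516 km
S2–S7: √((-0.4406·111.32)² + (-0.5580·87.02)²) = √(2405.666281 + 2357.797787) = 69.0179 km
S3–S4: √((-1.6073·111.32)² + (-1.0016·87.02)²) = √(32014.025368 + 7596.731723) = 199.0245 km
S3–S5: √((-2.4652·111.32)² + (-1.5194·87.02)²) = √(75309.664603 + 17481.649238) = 304.6167 km
S3–S6: √((-3.5756·111.32)² + (-0.8287·87.02)²) = √(158432.491713 + 5200.353132) = 404.5156 km
S3–S7: √((-2.7778·111.32)² + (0.0405·87.02)²) = √(95619.912616 + 12.420761) = 309.2448 km
S4–S5: √((-0.8579·111.32)² + (-0.5178·87.02)²) = √(9120.522750 + 2030.309516) = 105.5975 km
S4–S6: √((-1.9683·111.32)² + (0.1729·87.02)²) = √(48009.698684 + 226.374834) = 219.6271 km
S4–S7: √((-1.1705·111.32)² + (1.0421·87.02)²) = √(16978.105636 + 8223.504790) = 158.7502 km
S5–S6: √((-1.1104·111.32)² + (0.6907·87.02)²) = √(15279.364856 + 3612.576645) = 137.4480 km
S5–S7: √((-0.3126·111.32)² + (1.5599·87.02)²) = √(1210.944789 + 18426.025763) = 140.1320 km
S6–S7: √((0.7978·111.32)² + (0.8692·87.02)²) = √(7887.410773 + 5721.074368) = 116.6554 km
Closest pair: S2–S7 at 69.0179 km.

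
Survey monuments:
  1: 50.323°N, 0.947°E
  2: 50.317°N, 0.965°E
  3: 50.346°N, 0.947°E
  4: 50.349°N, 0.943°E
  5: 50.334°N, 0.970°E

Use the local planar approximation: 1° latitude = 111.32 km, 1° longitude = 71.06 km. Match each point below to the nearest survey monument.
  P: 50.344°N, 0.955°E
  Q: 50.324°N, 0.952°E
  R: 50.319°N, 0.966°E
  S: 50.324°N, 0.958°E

P→3; Q→1; R→2; S→1

P at 50.344°N, 0.955°E:
  1: 2.406 km
  2: 3.088 km
  3: 0.611 km
  4: 1.018 km
  5: 1.541 km
  → nearest: 3 (0.611 km)
Q at 50.324°N, 0.952°E:
  1: 0.372 km
  2: 1.209 km
  3: 2.475 km
  4: 2.856 km
  5: 1.696 km
  → nearest: 1 (0.372 km)
R at 50.319°N, 0.966°E:
  1: 1.422 km
  2: 0.234 km
  3: 3.295 km
  4: 3.718 km
  5: 1.694 km
  → nearest: 2 (0.234 km)
S at 50.324°N, 0.958°E:
  1: 0.790 km
  2: 0.924 km
  3: 2.571 km
  4: 2.980 km
  5: 1.402 km
  → nearest: 1 (0.790 km)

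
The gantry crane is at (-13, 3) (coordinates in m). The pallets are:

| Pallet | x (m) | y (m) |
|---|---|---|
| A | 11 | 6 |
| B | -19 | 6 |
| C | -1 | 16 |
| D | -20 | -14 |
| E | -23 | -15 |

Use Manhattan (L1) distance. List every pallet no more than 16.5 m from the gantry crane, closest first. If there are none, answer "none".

Distances from (-13, 3):
A: |24| + |3| = 24 + 3 = 27 m
B: |-6| + |3| = 6 + 3 = 9 m
C: |12| + |13| = 12 + 13 = 25 m
D: |-7| + |-17| = 7 + 17 = 24 m
E: |-10| + |-18| = 10 + 18 = 28 m
Threshold 16.5 m: B (9 m) is within range.

B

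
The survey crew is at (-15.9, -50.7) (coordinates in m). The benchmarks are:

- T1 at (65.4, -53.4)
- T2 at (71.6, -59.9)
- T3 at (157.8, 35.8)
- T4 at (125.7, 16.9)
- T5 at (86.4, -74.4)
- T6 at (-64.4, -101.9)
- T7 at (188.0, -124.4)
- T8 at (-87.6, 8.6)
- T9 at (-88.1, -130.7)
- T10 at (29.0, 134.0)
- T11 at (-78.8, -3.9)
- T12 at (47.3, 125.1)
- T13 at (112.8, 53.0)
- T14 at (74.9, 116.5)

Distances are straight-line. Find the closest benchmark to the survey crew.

T6

Distances from (-15.9, -50.7):
T1: 81.3 m
T2: 88.0 m
T3: 194.0 m
T4: 156.9 m
T5: 105.0 m
T6: 70.5 m
T7: 216.8 m
T8: 93.0 m
T9: 107.8 m
T10: 190.1 m
T11: 78.4 m
T12: 186.8 m
T13: 165.3 m
T14: 190.3 m
Minimum: T6 at 70.5 m.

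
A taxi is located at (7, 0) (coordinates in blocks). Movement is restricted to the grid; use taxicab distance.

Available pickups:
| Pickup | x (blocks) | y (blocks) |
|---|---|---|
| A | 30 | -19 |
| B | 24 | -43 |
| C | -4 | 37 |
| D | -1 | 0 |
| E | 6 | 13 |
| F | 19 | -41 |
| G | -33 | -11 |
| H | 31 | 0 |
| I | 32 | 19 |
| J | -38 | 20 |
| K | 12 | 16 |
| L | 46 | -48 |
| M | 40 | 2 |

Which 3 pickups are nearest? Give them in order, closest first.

Distances from (7, 0):
A: 42 blocks
B: 60 blocks
C: 48 blocks
D: 8 blocks
E: 14 blocks
F: 53 blocks
G: 51 blocks
H: 24 blocks
I: 44 blocks
J: 65 blocks
K: 21 blocks
L: 87 blocks
M: 35 blocks
Sorted: D (8 blocks) < E (14 blocks) < K (21 blocks) < H (24 blocks) < M (35 blocks) < …

D, E, K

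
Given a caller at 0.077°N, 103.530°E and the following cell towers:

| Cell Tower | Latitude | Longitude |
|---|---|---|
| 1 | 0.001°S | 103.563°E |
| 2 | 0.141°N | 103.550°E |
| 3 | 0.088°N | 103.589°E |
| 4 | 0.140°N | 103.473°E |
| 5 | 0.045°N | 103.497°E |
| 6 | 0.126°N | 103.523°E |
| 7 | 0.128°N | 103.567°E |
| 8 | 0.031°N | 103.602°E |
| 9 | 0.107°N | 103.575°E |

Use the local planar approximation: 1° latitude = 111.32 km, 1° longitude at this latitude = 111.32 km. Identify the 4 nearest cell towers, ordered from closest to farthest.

Distances from 0.077°N, 103.530°E:
1: 9.428 km
2: 7.464 km
3: 6.681 km
4: 9.458 km
5: 5.117 km
6: 5.510 km
7: 7.014 km
8: 9.511 km
9: 6.021 km
Sorted: 5 (5.117 km) < 6 (5.510 km) < 9 (6.021 km) < 3 (6.681 km) < 7 (7.014 km) < 2 (7.464 km) < …

5, 6, 9, 3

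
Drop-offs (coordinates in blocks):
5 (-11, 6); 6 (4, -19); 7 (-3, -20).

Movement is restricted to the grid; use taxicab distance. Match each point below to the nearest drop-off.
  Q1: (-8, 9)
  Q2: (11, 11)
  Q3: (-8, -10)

Q1 at (-8, 9):
  5: 6 blocks
  6: 40 blocks
  7: 34 blocks
  → nearest: 5 (6 blocks)
Q2 at (11, 11):
  5: 27 blocks
  6: 37 blocks
  7: 45 blocks
  → nearest: 5 (27 blocks)
Q3 at (-8, -10):
  5: 19 blocks
  6: 21 blocks
  7: 15 blocks
  → nearest: 7 (15 blocks)

Q1→5; Q2→5; Q3→7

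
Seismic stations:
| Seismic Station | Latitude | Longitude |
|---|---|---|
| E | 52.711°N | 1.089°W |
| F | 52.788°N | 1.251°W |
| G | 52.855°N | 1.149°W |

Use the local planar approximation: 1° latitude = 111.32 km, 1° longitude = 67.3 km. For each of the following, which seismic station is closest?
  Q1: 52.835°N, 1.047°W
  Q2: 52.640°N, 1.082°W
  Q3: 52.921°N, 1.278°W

Q1 at 52.835°N, 1.047°W:
  E: 14.090 km
  F: 14.692 km
  G: 7.217 km
  → nearest: G (7.217 km)
Q2 at 52.640°N, 1.082°W:
  E: 7.918 km
  F: 20.020 km
  G: 24.355 km
  → nearest: E (7.918 km)
Q3 at 52.921°N, 1.278°W:
  E: 26.614 km
  F: 14.917 km
  G: 11.373 km
  → nearest: G (11.373 km)

Q1→G; Q2→E; Q3→G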